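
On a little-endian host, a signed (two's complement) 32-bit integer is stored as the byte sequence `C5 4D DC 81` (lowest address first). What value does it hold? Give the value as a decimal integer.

-2116268603

In little-endian order the low byte comes first in memory.
Reassemble most-significant byte first: 81 DC 4D C5 → 0x81DC4DC5.
Top bit is set, so as a signed 32-bit value this is 0x81DC4DC5 − 2^32 = -2116268603.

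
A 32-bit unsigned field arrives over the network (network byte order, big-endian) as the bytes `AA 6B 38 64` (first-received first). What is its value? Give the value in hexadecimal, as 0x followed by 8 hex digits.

Big-endian stores the most-significant byte at the lowest address.
The bytes are already most-significant first: 0xAA6B3864.

0xAA6B3864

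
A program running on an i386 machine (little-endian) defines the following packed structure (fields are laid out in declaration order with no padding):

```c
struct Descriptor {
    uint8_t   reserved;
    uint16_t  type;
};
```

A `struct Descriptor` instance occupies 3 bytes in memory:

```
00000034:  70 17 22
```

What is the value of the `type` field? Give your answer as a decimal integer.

8727

`type` follows `reserved` (1 byte), so it starts at byte offset 1 and occupies 2 bytes.
Bytes at offsets 1..2: 17 22.
In little-endian order the low byte comes first in memory.
Reassemble most-significant byte first: 22 17 → 0x2217.
0x2217 = 8727.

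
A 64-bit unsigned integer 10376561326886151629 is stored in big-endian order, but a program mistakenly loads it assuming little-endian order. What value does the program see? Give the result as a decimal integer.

14836293854368563344

10376561326886151629 in 64-bit hexadecimal is 0x9000F38CA71AE5CD.
Stored big-endian, the bytes at ascending addresses are 90 00 F3 8C A7 1A E5 CD.
Read back as little-endian, the first byte is least significant, giving 0xCDE51AA78CF30090.
0xCDE51AA78CF30090 = 14836293854368563344.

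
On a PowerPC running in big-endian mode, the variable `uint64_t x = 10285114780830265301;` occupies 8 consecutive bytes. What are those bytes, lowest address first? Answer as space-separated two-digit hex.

10285114780830265301 in hexadecimal, padded to 64 bits, is 0x8EBC11667981EFD5.
Split into bytes (most-significant first): 8E BC 11 66 79 81 EF D5.
Big-endian: lowest address holds the most-significant byte.
So the memory order matches the most-significant-first order: 8E BC 11 66 79 81 EF D5.

8E BC 11 66 79 81 EF D5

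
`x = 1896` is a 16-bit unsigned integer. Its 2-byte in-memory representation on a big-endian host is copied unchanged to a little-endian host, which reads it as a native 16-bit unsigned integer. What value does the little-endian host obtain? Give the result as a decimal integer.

1896 in 16-bit hexadecimal is 0x0768.
Stored big-endian, the bytes at ascending addresses are 07 68.
Read back as little-endian, the first byte is least significant, giving 0x6807.
0x6807 = 26631.

26631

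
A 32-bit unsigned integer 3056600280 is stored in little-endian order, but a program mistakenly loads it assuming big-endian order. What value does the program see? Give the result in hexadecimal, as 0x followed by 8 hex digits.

0xD80430B6

3056600280 in 32-bit hexadecimal is 0xB63004D8.
Stored little-endian, the bytes at ascending addresses are D8 04 30 B6.
Read back as big-endian, the last byte is least significant, giving 0xD80430B6.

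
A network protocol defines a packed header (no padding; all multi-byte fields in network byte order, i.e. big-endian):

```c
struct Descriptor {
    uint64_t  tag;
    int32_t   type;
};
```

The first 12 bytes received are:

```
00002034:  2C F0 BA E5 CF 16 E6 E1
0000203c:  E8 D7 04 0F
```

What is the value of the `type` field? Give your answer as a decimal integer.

`type` follows `tag` (8 bytes), so it starts at byte offset 8 and occupies 4 bytes.
Bytes at offsets 8..11: E8 D7 04 0F.
Big-endian stores the most-significant byte at the lowest address.
The bytes are already most-significant first: 0xE8D7040F.
Top bit is set, so as a signed 32-bit value this is 0xE8D7040F − 2^32 = -388561905.

-388561905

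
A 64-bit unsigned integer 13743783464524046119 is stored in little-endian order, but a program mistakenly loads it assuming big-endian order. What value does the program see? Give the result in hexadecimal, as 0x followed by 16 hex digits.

13743783464524046119 in 64-bit hexadecimal is 0xBEBBBA3E48D7DF27.
Stored little-endian, the bytes at ascending addresses are 27 DF D7 48 3E BA BB BE.
Read back as big-endian, the last byte is least significant, giving 0x27DFD7483EBABBBE.

0x27DFD7483EBABBBE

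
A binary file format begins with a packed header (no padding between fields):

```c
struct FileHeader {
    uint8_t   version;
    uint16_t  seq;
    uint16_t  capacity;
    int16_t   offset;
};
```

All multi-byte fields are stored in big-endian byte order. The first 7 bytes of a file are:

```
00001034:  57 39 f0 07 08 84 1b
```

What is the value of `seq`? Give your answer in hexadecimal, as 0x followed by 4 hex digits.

0x39F0

`seq` follows `version` (1 byte), so it starts at byte offset 1 and occupies 2 bytes.
Bytes at offsets 1..2: 39 F0.
Big-endian: lowest address holds the most-significant byte.
The bytes are already most-significant first: 0x39F0.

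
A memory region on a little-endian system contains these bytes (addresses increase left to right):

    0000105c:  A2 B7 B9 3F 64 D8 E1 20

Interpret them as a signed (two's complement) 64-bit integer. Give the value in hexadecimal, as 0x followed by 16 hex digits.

Little-endian stores the least-significant byte at the lowest address.
Reassemble most-significant byte first: 20 E1 D8 64 3F B9 B7 A2 → 0x20E1D8643FB9B7A2.

0x20E1D8643FB9B7A2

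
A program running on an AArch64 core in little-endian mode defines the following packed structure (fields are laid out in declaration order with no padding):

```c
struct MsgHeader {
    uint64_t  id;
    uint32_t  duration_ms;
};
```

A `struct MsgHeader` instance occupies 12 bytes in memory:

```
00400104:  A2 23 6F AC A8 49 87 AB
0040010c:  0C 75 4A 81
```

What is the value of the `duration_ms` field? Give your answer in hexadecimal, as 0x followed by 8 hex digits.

`duration_ms` follows `id` (8 bytes), so it starts at byte offset 8 and occupies 4 bytes.
Bytes at offsets 8..11: 0C 75 4A 81.
Little-endian stores the least-significant byte at the lowest address.
Reassemble most-significant byte first: 81 4A 75 0C → 0x814A750C.

0x814A750C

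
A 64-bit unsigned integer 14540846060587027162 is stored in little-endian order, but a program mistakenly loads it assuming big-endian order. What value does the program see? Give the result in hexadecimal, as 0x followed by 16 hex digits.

14540846060587027162 in 64-bit hexadecimal is 0xC9CB76738EED8ADA.
Stored little-endian, the bytes at ascending addresses are DA 8A ED 8E 73 76 CB C9.
Read back as big-endian, the last byte is least significant, giving 0xDA8AED8E7376CBC9.

0xDA8AED8E7376CBC9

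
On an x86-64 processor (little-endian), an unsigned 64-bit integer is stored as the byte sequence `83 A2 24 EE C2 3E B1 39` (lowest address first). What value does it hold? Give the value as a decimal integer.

4157172937979634307

Little-endian: lowest address holds the least-significant byte.
Reassemble most-significant byte first: 39 B1 3E C2 EE 24 A2 83 → 0x39B13EC2EE24A283.
0x39B13EC2EE24A283 = 4157172937979634307.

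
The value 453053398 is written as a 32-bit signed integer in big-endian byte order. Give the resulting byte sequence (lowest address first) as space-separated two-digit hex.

1B 01 0B D6

453053398 in hexadecimal, padded to 32 bits, is 0x1B010BD6.
Split into bytes (most-significant first): 1B 01 0B D6.
In big-endian order the high byte comes first in memory.
So the memory order matches the most-significant-first order: 1B 01 0B D6.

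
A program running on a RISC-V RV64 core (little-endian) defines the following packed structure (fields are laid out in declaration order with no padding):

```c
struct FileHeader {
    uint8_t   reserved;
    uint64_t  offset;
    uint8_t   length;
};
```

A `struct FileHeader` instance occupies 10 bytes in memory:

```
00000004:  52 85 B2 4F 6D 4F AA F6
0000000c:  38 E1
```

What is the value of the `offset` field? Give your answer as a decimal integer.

`offset` follows `reserved` (1 byte), so it starts at byte offset 1 and occupies 8 bytes.
Bytes at offsets 1..8: 85 B2 4F 6D 4F AA F6 38.
Little-endian: lowest address holds the least-significant byte.
Reassemble most-significant byte first: 38 F6 AA 4F 6D 4F B2 85 → 0x38F6AA4F6D4FB285.
0x38F6AA4F6D4FB285 = 4104655368507863685.

4104655368507863685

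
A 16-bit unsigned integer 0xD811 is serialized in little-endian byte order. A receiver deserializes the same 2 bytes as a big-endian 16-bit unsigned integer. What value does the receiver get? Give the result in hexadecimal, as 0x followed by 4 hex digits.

0x11D8

Stored little-endian, the bytes at ascending addresses are 11 D8.
Read back as big-endian, the last byte is least significant, giving 0x11D8.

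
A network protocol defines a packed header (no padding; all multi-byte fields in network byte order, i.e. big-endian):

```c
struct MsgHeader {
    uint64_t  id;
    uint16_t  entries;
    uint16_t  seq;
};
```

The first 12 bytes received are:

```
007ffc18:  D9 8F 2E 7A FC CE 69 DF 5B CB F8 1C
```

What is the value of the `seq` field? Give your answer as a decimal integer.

`seq` follows `id` (8 B), `entries` (2 B), so it starts at offset 8 + 2 = 10 and occupies 2 bytes.
Bytes at offsets 10..11: F8 1C.
Big-endian stores the most-significant byte at the lowest address.
The bytes are already most-significant first: 0xF81C.
0xF81C = 63516.

63516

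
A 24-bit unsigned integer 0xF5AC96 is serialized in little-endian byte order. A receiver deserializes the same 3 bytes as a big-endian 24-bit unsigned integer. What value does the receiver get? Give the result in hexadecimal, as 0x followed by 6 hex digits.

0x96ACF5

Stored little-endian, the bytes at ascending addresses are 96 AC F5.
Read back as big-endian, the last byte is least significant, giving 0x96ACF5.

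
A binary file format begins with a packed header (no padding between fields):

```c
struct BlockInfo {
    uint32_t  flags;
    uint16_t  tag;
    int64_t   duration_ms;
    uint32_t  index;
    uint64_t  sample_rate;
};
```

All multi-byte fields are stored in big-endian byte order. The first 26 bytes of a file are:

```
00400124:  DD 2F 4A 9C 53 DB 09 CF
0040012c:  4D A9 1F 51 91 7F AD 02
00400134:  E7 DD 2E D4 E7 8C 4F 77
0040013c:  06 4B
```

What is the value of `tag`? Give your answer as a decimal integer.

`tag` follows `flags` (4 bytes), so it starts at byte offset 4 and occupies 2 bytes.
Bytes at offsets 4..5: 53 DB.
In big-endian order the high byte comes first in memory.
The bytes are already most-significant first: 0x53DB.
0x53DB = 21467.

21467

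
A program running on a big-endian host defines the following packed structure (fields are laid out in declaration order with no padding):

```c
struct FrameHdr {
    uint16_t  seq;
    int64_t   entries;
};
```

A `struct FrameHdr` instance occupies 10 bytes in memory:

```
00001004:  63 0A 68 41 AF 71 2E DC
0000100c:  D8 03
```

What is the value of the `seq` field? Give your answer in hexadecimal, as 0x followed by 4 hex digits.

`seq` is the first field, at byte offset 0, occupying 2 bytes.
Bytes at offsets 0..1: 63 0A.
Big-endian stores the most-significant byte at the lowest address.
The bytes are already most-significant first: 0x630A.

0x630A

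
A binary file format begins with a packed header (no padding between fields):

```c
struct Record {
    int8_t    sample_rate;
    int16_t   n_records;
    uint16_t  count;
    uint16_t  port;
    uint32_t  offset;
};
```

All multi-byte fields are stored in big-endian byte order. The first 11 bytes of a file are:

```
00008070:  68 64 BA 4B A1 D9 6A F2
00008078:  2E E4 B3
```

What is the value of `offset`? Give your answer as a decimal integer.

4063159475

`offset` follows `sample_rate` (1 B), `n_records` (2 B), `count` (2 B), `port` (2 B), so it starts at offset 1 + 2 + 2 + 2 = 7 and occupies 4 bytes.
Bytes at offsets 7..10: F2 2E E4 B3.
In big-endian order the high byte comes first in memory.
The bytes are already most-significant first: 0xF22EE4B3.
0xF22EE4B3 = 4063159475.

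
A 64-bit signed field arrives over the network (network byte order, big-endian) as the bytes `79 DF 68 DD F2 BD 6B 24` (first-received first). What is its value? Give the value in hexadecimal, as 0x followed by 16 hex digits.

0x79DF68DDF2BD6B24

In big-endian order the high byte comes first in memory.
The bytes are already most-significant first: 0x79DF68DDF2BD6B24.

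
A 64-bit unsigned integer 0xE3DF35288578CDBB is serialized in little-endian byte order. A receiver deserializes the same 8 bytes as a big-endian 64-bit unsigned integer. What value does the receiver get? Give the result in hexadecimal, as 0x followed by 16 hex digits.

Stored little-endian, the bytes at ascending addresses are BB CD 78 85 28 35 DF E3.
Read back as big-endian, the last byte is least significant, giving 0xBBCD78852835DFE3.

0xBBCD78852835DFE3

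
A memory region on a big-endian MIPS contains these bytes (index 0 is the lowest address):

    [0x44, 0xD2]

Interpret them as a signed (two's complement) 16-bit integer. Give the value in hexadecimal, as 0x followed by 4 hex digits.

In big-endian order the high byte comes first in memory.
The bytes are already most-significant first: 0x44D2.

0x44D2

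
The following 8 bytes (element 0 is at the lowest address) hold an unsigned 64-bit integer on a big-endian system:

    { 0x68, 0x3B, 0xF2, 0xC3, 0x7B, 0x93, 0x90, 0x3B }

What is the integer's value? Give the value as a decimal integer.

7510863724976246843

Big-endian stores the most-significant byte at the lowest address.
The bytes are already most-significant first: 0x683BF2C37B93903B.
0x683BF2C37B93903B = 7510863724976246843.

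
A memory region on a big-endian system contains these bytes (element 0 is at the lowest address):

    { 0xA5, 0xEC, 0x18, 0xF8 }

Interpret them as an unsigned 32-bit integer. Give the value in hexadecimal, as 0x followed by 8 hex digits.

Big-endian: lowest address holds the most-significant byte.
The bytes are already most-significant first: 0xA5EC18F8.

0xA5EC18F8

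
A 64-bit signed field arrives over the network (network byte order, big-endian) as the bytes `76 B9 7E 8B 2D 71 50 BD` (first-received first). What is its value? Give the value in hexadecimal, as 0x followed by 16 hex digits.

In big-endian order the high byte comes first in memory.
The bytes are already most-significant first: 0x76B97E8B2D7150BD.

0x76B97E8B2D7150BD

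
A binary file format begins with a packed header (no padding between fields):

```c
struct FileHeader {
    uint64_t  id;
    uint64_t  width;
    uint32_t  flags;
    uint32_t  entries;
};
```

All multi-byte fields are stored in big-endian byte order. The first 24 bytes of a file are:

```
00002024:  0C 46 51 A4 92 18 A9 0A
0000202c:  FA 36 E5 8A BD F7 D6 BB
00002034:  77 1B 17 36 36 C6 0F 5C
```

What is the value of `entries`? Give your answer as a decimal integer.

`entries` follows `id` (8 B), `width` (8 B), `flags` (4 B), so it starts at offset 8 + 8 + 4 = 20 and occupies 4 bytes.
Bytes at offsets 20..23: 36 C6 0F 5C.
Big-endian: lowest address holds the most-significant byte.
The bytes are already most-significant first: 0x36C60F5C.
0x36C60F5C = 918949724.

918949724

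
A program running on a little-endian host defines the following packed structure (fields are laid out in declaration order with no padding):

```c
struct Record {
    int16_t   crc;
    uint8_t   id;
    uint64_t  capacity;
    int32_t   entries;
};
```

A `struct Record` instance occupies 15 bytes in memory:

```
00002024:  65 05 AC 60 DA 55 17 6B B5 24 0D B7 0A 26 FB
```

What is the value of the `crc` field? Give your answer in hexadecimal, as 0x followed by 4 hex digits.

`crc` is the first field, at byte offset 0, occupying 2 bytes.
Bytes at offsets 0..1: 65 05.
In little-endian order the low byte comes first in memory.
Reassemble most-significant byte first: 05 65 → 0x0565.

0x0565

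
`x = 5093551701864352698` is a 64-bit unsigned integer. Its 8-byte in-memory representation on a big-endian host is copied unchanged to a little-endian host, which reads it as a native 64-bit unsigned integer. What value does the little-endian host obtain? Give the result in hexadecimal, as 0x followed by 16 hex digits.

5093551701864352698 in 64-bit hexadecimal is 0x46AFEE493AB60BBA.
Stored big-endian, the bytes at ascending addresses are 46 AF EE 49 3A B6 0B BA.
Read back as little-endian, the first byte is least significant, giving 0xBA0BB63A49EEAF46.

0xBA0BB63A49EEAF46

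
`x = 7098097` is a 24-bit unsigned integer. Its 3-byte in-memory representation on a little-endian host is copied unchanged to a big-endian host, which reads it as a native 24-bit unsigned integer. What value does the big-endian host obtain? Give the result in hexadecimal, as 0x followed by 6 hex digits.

7098097 in 24-bit hexadecimal is 0x6C4EF1.
Stored little-endian, the bytes at ascending addresses are F1 4E 6C.
Read back as big-endian, the last byte is least significant, giving 0xF14E6C.

0xF14E6C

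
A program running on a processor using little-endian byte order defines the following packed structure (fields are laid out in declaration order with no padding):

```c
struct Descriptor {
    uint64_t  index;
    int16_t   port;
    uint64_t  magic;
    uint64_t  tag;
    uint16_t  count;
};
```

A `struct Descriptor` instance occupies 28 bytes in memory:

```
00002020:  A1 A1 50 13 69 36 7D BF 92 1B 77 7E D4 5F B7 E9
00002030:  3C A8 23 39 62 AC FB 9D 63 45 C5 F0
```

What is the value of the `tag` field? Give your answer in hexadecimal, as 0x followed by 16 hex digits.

`tag` follows `index` (8 B), `port` (2 B), `magic` (8 B), so it starts at offset 8 + 2 + 8 = 18 and occupies 8 bytes.
Bytes at offsets 18..25: 23 39 62 AC FB 9D 63 45.
In little-endian order the low byte comes first in memory.
Reassemble most-significant byte first: 45 63 9D FB AC 62 39 23 → 0x45639DFBAC623923.

0x45639DFBAC623923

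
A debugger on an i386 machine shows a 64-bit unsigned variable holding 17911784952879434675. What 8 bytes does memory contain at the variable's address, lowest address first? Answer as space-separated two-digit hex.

17911784952879434675 in hexadecimal, padded to 64 bits, is 0xF89371839190CBB3.
Split into bytes (most-significant first): F8 93 71 83 91 90 CB B3.
In little-endian order the low byte comes first in memory.
So at ascending addresses the bytes are B3 CB 90 91 83 71 93 F8.

B3 CB 90 91 83 71 93 F8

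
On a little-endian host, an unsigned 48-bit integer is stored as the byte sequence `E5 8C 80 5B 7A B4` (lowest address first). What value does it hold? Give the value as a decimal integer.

Little-endian stores the least-significant byte at the lowest address.
Reassemble most-significant byte first: B4 7A 5B 80 8C E5 → 0xB47A5B808CE5.
0xB47A5B808CE5 = 198437614161125.

198437614161125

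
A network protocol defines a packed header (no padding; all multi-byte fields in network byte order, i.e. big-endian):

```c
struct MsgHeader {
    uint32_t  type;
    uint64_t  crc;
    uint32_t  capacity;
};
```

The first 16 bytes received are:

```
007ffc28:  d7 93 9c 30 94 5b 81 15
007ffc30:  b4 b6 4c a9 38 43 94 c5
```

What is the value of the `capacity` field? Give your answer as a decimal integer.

943953093

`capacity` follows `type` (4 B), `crc` (8 B), so it starts at offset 4 + 8 = 12 and occupies 4 bytes.
Bytes at offsets 12..15: 38 43 94 C5.
Big-endian stores the most-significant byte at the lowest address.
The bytes are already most-significant first: 0x384394C5.
0x384394C5 = 943953093.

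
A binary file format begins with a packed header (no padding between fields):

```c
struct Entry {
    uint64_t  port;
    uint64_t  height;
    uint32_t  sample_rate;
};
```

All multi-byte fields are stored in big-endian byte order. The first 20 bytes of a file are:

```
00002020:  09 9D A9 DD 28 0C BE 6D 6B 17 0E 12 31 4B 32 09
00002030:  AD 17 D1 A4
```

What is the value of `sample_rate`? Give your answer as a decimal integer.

2904019364

`sample_rate` follows `port` (8 B), `height` (8 B), so it starts at offset 8 + 8 = 16 and occupies 4 bytes.
Bytes at offsets 16..19: AD 17 D1 A4.
Big-endian stores the most-significant byte at the lowest address.
The bytes are already most-significant first: 0xAD17D1A4.
0xAD17D1A4 = 2904019364.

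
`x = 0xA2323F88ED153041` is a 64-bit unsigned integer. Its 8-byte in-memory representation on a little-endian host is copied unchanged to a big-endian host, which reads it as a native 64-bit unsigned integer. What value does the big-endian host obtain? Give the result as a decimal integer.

4697278521284702882

Stored little-endian, the bytes at ascending addresses are 41 30 15 ED 88 3F 32 A2.
Read back as big-endian, the last byte is least significant, giving 0x413015ED883F32A2.
0x413015ED883F32A2 = 4697278521284702882.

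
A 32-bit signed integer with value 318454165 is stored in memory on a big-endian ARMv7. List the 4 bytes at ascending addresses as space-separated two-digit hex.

12 FB 39 95

318454165 in hexadecimal, padded to 32 bits, is 0x12FB3995.
Split into bytes (most-significant first): 12 FB 39 95.
In big-endian order the high byte comes first in memory.
So the memory order matches the most-significant-first order: 12 FB 39 95.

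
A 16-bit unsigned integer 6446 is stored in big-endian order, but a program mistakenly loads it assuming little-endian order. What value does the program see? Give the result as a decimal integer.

6446 in 16-bit hexadecimal is 0x192E.
Stored big-endian, the bytes at ascending addresses are 19 2E.
Read back as little-endian, the first byte is least significant, giving 0x2E19.
0x2E19 = 11801.

11801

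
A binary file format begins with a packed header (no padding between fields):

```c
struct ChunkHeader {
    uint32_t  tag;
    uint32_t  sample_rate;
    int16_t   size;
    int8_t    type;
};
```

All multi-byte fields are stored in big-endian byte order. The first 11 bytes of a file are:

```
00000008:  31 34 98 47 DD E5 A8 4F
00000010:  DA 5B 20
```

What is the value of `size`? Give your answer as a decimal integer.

`size` follows `tag` (4 B), `sample_rate` (4 B), so it starts at offset 4 + 4 = 8 and occupies 2 bytes.
Bytes at offsets 8..9: DA 5B.
Big-endian stores the most-significant byte at the lowest address.
The bytes are already most-significant first: 0xDA5B.
Top bit is set, so as a signed 16-bit value this is 0xDA5B − 2^16 = -9637.

-9637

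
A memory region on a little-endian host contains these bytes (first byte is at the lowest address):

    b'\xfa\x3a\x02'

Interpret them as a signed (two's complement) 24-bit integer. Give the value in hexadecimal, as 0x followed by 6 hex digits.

Little-endian stores the least-significant byte at the lowest address.
Reassemble most-significant byte first: 02 3A FA → 0x023AFA.

0x023AFA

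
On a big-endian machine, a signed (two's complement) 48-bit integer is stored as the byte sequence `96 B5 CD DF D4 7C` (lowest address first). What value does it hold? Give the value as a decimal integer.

Big-endian: lowest address holds the most-significant byte.
The bytes are already most-significant first: 0x96B5CDDFD47C.
Top bit is set, so as a signed 48-bit value this is 0x96B5CDDFD47C − 2^48 = -115767389465476.

-115767389465476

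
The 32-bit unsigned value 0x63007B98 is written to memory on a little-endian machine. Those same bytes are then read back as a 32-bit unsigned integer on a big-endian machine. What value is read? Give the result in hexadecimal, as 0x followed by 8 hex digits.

Stored little-endian, the bytes at ascending addresses are 98 7B 00 63.
Read back as big-endian, the last byte is least significant, giving 0x987B0063.

0x987B0063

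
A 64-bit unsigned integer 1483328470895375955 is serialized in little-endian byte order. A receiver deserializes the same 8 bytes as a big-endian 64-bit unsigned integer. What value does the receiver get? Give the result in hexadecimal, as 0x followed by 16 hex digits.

1483328470895375955 in 64-bit hexadecimal is 0x1495D762A0F13653.
Stored little-endian, the bytes at ascending addresses are 53 36 F1 A0 62 D7 95 14.
Read back as big-endian, the last byte is least significant, giving 0x5336F1A062D79514.

0x5336F1A062D79514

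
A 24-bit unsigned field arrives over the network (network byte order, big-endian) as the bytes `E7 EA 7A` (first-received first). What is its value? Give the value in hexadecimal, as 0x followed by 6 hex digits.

Big-endian: lowest address holds the most-significant byte.
The bytes are already most-significant first: 0xE7EA7A.

0xE7EA7A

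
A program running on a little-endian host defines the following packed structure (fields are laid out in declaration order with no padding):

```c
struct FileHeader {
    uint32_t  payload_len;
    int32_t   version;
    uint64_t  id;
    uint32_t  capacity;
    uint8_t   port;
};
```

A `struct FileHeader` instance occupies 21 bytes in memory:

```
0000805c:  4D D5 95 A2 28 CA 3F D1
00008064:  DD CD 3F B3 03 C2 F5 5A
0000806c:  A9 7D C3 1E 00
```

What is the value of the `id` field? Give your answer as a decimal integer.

`id` follows `payload_len` (4 B), `version` (4 B), so it starts at offset 4 + 4 = 8 and occupies 8 bytes.
Bytes at offsets 8..15: DD CD 3F B3 03 C2 F5 5A.
In little-endian order the low byte comes first in memory.
Reassemble most-significant byte first: 5A F5 C2 03 B3 3F CD DD → 0x5AF5C203B33FCDDD.
0x5AF5C203B33FCDDD = 6554358153855618525.

6554358153855618525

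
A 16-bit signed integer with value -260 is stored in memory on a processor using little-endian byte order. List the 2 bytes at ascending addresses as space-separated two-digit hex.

Two's complement of -260 in 16 bits: 260 = 0x0104; invert → 0xFEFB; add 1 → 0xFEFC.
Split into bytes (most-significant first): FE FC.
Little-endian: lowest address holds the least-significant byte.
So at ascending addresses the bytes are FC FE.

FC FE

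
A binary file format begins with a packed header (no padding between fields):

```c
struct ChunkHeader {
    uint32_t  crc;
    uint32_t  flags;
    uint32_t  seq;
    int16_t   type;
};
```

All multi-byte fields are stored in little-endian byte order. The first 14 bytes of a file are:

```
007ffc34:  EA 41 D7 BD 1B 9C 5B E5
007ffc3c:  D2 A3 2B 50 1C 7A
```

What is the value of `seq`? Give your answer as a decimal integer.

`seq` follows `crc` (4 B), `flags` (4 B), so it starts at offset 4 + 4 = 8 and occupies 4 bytes.
Bytes at offsets 8..11: D2 A3 2B 50.
In little-endian order the low byte comes first in memory.
Reassemble most-significant byte first: 50 2B A3 D2 → 0x502BA3D2.
0x502BA3D2 = 1345037266.

1345037266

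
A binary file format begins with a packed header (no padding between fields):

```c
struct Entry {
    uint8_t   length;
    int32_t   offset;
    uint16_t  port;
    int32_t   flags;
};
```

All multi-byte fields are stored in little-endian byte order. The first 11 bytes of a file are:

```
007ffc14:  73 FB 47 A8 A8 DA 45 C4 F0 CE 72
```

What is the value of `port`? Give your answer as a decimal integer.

17882

`port` follows `length` (1 B), `offset` (4 B), so it starts at offset 1 + 4 = 5 and occupies 2 bytes.
Bytes at offsets 5..6: DA 45.
Little-endian stores the least-significant byte at the lowest address.
Reassemble most-significant byte first: 45 DA → 0x45DA.
0x45DA = 17882.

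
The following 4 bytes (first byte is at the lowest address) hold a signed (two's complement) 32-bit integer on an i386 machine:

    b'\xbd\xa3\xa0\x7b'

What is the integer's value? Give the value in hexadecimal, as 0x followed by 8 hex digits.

Little-endian stores the least-significant byte at the lowest address.
Reassemble most-significant byte first: 7B A0 A3 BD → 0x7BA0A3BD.

0x7BA0A3BD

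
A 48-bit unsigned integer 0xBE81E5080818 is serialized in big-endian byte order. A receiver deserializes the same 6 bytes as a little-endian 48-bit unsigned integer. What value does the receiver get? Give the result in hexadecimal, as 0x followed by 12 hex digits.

Stored big-endian, the bytes at ascending addresses are BE 81 E5 08 08 18.
Read back as little-endian, the first byte is least significant, giving 0x180808E581BE.

0x180808E581BE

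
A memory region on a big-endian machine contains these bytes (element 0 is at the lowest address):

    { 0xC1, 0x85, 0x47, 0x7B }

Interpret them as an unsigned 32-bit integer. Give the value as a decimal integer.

3246737275

In big-endian order the high byte comes first in memory.
The bytes are already most-significant first: 0xC185477B.
0xC185477B = 3246737275.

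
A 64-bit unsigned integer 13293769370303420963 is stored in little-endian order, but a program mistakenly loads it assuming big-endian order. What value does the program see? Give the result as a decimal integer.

2547602607215770808

13293769370303420963 in 64-bit hexadecimal is 0xB87CF4CF12E75A23.
Stored little-endian, the bytes at ascending addresses are 23 5A E7 12 CF F4 7C B8.
Read back as big-endian, the last byte is least significant, giving 0x235AE712CFF47CB8.
0x235AE712CFF47CB8 = 2547602607215770808.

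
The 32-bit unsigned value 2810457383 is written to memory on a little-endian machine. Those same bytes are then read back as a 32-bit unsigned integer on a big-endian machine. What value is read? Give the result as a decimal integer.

657294503

2810457383 in 32-bit hexadecimal is 0xA7842D27.
Stored little-endian, the bytes at ascending addresses are 27 2D 84 A7.
Read back as big-endian, the last byte is least significant, giving 0x272D84A7.
0x272D84A7 = 657294503.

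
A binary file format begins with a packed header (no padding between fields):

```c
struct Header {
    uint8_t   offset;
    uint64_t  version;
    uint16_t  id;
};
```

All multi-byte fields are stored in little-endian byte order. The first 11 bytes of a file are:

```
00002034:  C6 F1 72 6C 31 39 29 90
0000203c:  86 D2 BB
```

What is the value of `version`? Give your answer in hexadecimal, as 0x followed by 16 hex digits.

0x86902939316C72F1

`version` follows `offset` (1 byte), so it starts at byte offset 1 and occupies 8 bytes.
Bytes at offsets 1..8: F1 72 6C 31 39 29 90 86.
Little-endian stores the least-significant byte at the lowest address.
Reassemble most-significant byte first: 86 90 29 39 31 6C 72 F1 → 0x86902939316C72F1.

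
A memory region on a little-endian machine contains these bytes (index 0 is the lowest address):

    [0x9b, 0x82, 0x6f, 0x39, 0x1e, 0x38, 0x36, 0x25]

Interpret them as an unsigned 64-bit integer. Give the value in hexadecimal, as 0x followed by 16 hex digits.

Little-endian stores the least-significant byte at the lowest address.
Reassemble most-significant byte first: 25 36 38 1E 39 6F 82 9B → 0x2536381E396F829B.

0x2536381E396F829B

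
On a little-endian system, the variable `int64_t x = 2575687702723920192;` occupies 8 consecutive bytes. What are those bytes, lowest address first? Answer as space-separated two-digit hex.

40 81 33 AD 51 AE BE 23

2575687702723920192 in hexadecimal, padded to 64 bits, is 0x23BEAE51AD338140.
Split into bytes (most-significant first): 23 BE AE 51 AD 33 81 40.
Little-endian: lowest address holds the least-significant byte.
So at ascending addresses the bytes are 40 81 33 AD 51 AE BE 23.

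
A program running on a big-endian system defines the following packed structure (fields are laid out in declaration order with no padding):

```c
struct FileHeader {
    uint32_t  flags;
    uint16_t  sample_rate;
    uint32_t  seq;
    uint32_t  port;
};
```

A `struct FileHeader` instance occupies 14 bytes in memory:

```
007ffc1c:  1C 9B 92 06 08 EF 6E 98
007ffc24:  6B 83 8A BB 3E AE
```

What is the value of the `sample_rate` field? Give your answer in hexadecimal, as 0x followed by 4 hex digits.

`sample_rate` follows `flags` (4 bytes), so it starts at byte offset 4 and occupies 2 bytes.
Bytes at offsets 4..5: 08 EF.
Big-endian: lowest address holds the most-significant byte.
The bytes are already most-significant first: 0x08EF.

0x08EF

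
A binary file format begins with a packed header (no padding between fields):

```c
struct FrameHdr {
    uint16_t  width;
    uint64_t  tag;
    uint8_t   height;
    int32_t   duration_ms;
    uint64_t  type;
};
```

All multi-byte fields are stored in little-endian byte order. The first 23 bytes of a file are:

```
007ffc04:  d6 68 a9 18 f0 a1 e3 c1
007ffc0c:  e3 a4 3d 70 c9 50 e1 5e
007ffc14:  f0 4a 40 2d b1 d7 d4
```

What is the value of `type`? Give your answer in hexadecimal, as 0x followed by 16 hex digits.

`type` follows `width` (2 B), `tag` (8 B), `height` (1 B), `duration_ms` (4 B), so it starts at offset 2 + 8 + 1 + 4 = 15 and occupies 8 bytes.
Bytes at offsets 15..22: 5E F0 4A 40 2D B1 D7 D4.
Little-endian stores the least-significant byte at the lowest address.
Reassemble most-significant byte first: D4 D7 B1 2D 40 4A F0 5E → 0xD4D7B12D404AF05E.

0xD4D7B12D404AF05E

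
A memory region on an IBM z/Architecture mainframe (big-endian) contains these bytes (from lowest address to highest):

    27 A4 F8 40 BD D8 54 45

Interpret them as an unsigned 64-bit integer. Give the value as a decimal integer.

Big-endian stores the most-significant byte at the lowest address.
The bytes are already most-significant first: 0x27A4F840BDD85445.
0x27A4F840BDD85445 = 2856681020606403653.

2856681020606403653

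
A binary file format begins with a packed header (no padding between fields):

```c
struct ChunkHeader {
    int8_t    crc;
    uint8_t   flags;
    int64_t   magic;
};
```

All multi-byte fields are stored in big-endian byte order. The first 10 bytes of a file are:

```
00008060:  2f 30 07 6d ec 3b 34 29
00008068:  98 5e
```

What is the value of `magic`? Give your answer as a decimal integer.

535343669749323870

`magic` follows `crc` (1 B), `flags` (1 B), so it starts at offset 1 + 1 = 2 and occupies 8 bytes.
Bytes at offsets 2..9: 07 6D EC 3B 34 29 98 5E.
Big-endian stores the most-significant byte at the lowest address.
The bytes are already most-significant first: 0x076DEC3B3429985E.
0x076DEC3B3429985E = 535343669749323870.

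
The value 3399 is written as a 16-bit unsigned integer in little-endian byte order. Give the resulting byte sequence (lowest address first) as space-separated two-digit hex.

3399 in hexadecimal, padded to 16 bits, is 0x0D47.
Split into bytes (most-significant first): 0D 47.
Little-endian: lowest address holds the least-significant byte.
So at ascending addresses the bytes are 47 0D.

47 0D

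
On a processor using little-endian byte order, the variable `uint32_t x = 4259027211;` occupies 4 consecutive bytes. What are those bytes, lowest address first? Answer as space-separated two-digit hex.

4259027211 in hexadecimal, padded to 32 bits, is 0xFDDB990B.
Split into bytes (most-significant first): FD DB 99 0B.
In little-endian order the low byte comes first in memory.
So at ascending addresses the bytes are 0B 99 DB FD.

0B 99 DB FD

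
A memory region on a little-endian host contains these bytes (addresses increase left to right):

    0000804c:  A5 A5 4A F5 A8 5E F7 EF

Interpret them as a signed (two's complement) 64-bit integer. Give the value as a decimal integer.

-1155350699634416219

In little-endian order the low byte comes first in memory.
Reassemble most-significant byte first: EF F7 5E A8 F5 4A A5 A5 → 0xEFF75EA8F54AA5A5.
Top bit is set, so as a signed 64-bit value this is 0xEFF75EA8F54AA5A5 − 2^64 = -1155350699634416219.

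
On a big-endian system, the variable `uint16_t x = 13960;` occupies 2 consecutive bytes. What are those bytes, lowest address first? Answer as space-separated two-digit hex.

36 88

13960 in hexadecimal, padded to 16 bits, is 0x3688.
Split into bytes (most-significant first): 36 88.
In big-endian order the high byte comes first in memory.
So the memory order matches the most-significant-first order: 36 88.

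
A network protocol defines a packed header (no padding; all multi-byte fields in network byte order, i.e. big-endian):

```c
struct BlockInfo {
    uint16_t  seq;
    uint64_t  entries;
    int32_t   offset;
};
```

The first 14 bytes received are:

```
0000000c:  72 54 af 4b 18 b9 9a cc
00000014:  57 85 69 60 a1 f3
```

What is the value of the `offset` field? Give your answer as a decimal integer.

`offset` follows `seq` (2 B), `entries` (8 B), so it starts at offset 2 + 8 = 10 and occupies 4 bytes.
Bytes at offsets 10..13: 69 60 A1 F3.
Big-endian stores the most-significant byte at the lowest address.
The bytes are already most-significant first: 0x6960A1F3.
0x6960A1F3 = 1767940595.

1767940595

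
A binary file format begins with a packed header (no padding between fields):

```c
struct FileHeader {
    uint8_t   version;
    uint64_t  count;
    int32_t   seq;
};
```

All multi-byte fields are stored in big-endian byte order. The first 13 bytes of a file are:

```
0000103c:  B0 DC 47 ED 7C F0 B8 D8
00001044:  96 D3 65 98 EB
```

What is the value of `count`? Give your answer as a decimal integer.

15872916532560976022

`count` follows `version` (1 byte), so it starts at byte offset 1 and occupies 8 bytes.
Bytes at offsets 1..8: DC 47 ED 7C F0 B8 D8 96.
In big-endian order the high byte comes first in memory.
The bytes are already most-significant first: 0xDC47ED7CF0B8D896.
0xDC47ED7CF0B8D896 = 15872916532560976022.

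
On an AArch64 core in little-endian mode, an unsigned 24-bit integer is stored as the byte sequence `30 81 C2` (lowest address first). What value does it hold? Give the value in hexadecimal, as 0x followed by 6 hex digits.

0xC28130

In little-endian order the low byte comes first in memory.
Reassemble most-significant byte first: C2 81 30 → 0xC28130.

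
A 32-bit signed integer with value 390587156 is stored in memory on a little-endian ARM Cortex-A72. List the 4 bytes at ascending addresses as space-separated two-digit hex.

390587156 in hexadecimal, padded to 32 bits, is 0x1747E314.
Split into bytes (most-significant first): 17 47 E3 14.
Little-endian stores the least-significant byte at the lowest address.
So at ascending addresses the bytes are 14 E3 47 17.

14 E3 47 17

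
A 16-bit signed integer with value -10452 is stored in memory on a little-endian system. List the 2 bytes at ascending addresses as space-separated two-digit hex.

2C D7

Two's complement of -10452 in 16 bits: 10452 = 0x28D4; invert → 0xD72B; add 1 → 0xD72C.
Split into bytes (most-significant first): D7 2C.
Little-endian stores the least-significant byte at the lowest address.
So at ascending addresses the bytes are 2C D7.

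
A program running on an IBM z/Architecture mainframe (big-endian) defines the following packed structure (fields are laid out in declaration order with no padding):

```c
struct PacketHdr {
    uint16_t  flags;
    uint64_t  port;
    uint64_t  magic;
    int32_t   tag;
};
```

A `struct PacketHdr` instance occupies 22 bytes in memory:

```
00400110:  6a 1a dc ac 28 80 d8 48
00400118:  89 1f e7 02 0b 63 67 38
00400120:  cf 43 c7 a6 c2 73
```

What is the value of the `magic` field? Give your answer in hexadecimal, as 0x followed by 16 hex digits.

`magic` follows `flags` (2 B), `port` (8 B), so it starts at offset 2 + 8 = 10 and occupies 8 bytes.
Bytes at offsets 10..17: E7 02 0B 63 67 38 CF 43.
Big-endian stores the most-significant byte at the lowest address.
The bytes are already most-significant first: 0xE7020B636738CF43.

0xE7020B636738CF43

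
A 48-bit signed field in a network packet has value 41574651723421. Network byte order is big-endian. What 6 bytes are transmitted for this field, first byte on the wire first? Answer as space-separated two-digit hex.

25 CF DA 58 FE 9D

41574651723421 in hexadecimal, padded to 48 bits, is 0x25CFDA58FE9D.
Split into bytes (most-significant first): 25 CF DA 58 FE 9D.
Big-endian stores the most-significant byte at the lowest address.
So the memory order matches the most-significant-first order: 25 CF DA 58 FE 9D.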